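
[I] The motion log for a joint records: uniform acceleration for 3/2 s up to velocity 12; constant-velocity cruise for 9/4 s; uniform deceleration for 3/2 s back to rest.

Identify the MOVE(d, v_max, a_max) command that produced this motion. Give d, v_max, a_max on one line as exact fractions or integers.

a_max = 12/(3/2) = 8
d_a = ½·12·3/2 = 9; d_c = 12·9/4 = 27
d = 2·9 + 27 = 45
t_c = 9/4 > 0 → v_max = v_peak = 12

d=45 v_max=12 a_max=8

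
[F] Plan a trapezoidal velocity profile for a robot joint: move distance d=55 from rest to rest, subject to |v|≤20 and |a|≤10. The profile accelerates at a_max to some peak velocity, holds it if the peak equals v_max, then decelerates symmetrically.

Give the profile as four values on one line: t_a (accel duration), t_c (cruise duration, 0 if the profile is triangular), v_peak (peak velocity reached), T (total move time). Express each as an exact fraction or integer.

t_a=2 t_c=3/4 v_peak=20 T=19/4

(v_max)²/a_max = 20²/10 = 40
55 ≥ 40 → trapezoidal
t_a = 20/10 = 2; v_peak = 20
d_cruise = 55 − 40 = 15; t_c = 15/20 = 3/4
T = 2·2 + 3/4 = 19/4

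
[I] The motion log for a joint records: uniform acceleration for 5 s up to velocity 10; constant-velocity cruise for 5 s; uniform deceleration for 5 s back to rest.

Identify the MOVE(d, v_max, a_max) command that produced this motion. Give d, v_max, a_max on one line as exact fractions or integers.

a_max = 10/5 = 2
d_a = ½·10·5 = 25; d_c = 10·5 = 50
d = 2·25 + 50 = 100
t_c = 5 > 0 ⇒ limit active, v_max = 10

d=100 v_max=10 a_max=2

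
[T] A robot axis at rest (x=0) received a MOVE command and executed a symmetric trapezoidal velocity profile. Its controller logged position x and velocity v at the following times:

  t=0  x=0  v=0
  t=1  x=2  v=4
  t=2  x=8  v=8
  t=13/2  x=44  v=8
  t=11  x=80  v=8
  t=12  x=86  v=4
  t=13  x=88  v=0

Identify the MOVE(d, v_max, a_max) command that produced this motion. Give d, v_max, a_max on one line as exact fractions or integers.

d=88 v_max=8 a_max=4

final state: t=13, x=88, v=0 → d = 88
a_max = (4−0)/(1−0) = 4
max v = 8 over t∈[2,11] → v_max = 8
check: 8·(2+9) = 88 ✓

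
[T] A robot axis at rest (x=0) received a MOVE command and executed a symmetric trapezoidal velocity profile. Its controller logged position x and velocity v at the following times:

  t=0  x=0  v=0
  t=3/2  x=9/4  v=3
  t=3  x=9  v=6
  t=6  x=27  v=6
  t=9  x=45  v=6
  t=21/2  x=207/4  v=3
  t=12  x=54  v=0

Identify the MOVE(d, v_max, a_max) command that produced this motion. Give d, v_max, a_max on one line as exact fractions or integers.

final state: t=12, x=54, v=0 → d = 54
a_max = (3−0)/(3/2−0) = 2
max v = 6 over t∈[3,9] → v_max = 6
check: 6·(3+6) = 54 ✓

d=54 v_max=6 a_max=2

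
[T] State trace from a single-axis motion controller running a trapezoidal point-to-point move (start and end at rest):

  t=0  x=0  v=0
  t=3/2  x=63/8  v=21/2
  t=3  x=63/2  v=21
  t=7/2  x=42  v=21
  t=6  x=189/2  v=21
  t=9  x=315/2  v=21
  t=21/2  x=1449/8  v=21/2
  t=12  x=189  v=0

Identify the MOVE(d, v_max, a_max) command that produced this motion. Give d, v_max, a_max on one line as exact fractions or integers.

d=189 v_max=21 a_max=7

final state: t=12, x=189, v=0 → d = 189
a_max = (21/2−0)/(3/2−0) = 7
max v = 21 over t∈[3,9] → v_max = 21
check: 21·(3+6) = 189 ✓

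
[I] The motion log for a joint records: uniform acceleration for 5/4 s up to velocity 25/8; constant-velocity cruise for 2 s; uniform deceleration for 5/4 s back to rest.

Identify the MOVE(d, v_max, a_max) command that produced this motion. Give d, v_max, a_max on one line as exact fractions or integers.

d=325/32 v_max=25/8 a_max=5/2

a_max = (25/8)/(5/4) = 5/2
d_a = ½·25/8·5/4 = 125/64; d_c = 25/8·2 = 25/4
d = 2·125/64 + 25/4 = 325/32
t_c = 2 > 0 → v_max = v_peak = 25/8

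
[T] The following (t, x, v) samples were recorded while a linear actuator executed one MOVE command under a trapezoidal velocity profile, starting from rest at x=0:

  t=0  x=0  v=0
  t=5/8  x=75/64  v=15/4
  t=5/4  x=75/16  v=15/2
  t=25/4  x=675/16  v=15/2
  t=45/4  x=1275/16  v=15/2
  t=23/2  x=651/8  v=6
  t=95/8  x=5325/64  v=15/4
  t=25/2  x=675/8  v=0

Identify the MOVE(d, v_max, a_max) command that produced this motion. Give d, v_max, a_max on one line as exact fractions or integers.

final state: t=25/2, x=675/8, v=0 → d = 675/8
a_max = (15/4−0)/(5/8−0) = 6
max v = 15/2 over t∈[5/4,45/4] → v_max = 15/2
check: 15/2·(5/4+10) = 675/8 ✓

d=675/8 v_max=15/2 a_max=6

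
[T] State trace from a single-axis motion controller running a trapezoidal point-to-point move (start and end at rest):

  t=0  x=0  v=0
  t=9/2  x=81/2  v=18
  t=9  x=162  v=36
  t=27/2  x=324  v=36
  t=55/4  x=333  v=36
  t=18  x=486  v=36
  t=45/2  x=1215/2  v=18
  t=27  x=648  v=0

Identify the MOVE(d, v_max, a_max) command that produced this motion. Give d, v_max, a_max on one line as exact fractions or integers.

final state: t=27, x=648, v=0 → d = 648
a_max = (18−0)/(9/2−0) = 4
max v = 36 over t∈[9,18] → v_max = 36
check: 36·(9+9) = 648 ✓

d=648 v_max=36 a_max=4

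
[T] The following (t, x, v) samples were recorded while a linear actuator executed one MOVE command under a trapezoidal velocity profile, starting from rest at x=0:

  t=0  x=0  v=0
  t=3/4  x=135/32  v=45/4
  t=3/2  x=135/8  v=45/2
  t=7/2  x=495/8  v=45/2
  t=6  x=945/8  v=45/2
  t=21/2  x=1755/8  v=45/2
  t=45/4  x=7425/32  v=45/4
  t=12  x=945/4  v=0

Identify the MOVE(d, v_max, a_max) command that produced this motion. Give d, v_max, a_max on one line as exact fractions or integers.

d=945/4 v_max=45/2 a_max=15

final state: t=12, x=945/4, v=0 → d = 945/4
a_max = (45/4−0)/(3/4−0) = 15
max v = 45/2 over t∈[3/2,21/2] → v_max = 45/2
check: 45/2·(3/2+9) = 945/4 ✓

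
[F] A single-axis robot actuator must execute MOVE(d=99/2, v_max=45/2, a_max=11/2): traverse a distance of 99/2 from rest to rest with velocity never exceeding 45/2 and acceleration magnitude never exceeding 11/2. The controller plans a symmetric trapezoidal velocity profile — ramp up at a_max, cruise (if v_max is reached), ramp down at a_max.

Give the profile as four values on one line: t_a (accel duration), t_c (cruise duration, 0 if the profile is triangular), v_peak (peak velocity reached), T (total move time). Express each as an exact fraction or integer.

vₘ²/aₘ = (45/2)²/(11/2) = 2025/22
99/2 < 2025/22 ⇒ no cruise
v_peak = √(99/2·11/2) = √(1089/4) = 33/2
t_a = (33/2)/(11/2) = 3; t_c = 0
T = 2·3 = 6

t_a=3 t_c=0 v_peak=33/2 T=6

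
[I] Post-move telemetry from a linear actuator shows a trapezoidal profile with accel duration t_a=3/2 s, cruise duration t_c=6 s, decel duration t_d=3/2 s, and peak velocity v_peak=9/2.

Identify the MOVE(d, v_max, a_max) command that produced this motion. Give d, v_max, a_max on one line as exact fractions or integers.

d=135/4 v_max=9/2 a_max=3

a_max = (9/2)/(3/2) = 3
d_a = ½·9/2·3/2 = 27/8; d_c = 9/2·6 = 27
d = 2·27/8 + 27 = 135/4
t_c = 6 > 0 ⇒ limit active, v_max = 9/2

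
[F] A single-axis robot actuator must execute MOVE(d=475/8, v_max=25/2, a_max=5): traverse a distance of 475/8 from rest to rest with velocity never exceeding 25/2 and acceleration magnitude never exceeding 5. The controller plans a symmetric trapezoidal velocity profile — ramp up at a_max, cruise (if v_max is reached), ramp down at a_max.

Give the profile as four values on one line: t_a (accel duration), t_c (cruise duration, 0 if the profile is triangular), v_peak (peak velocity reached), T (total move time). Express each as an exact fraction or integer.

t_a=5/2 t_c=9/4 v_peak=25/2 T=29/4

(v_max)²/a_max = (25/2)²/5 = 125/4
475/8 ≥ 125/4 → trapezoidal
t_a = (25/2)/5 = 5/2; v_peak = 25/2
d_cruise = 475/8 − 125/4 = 225/8; t_c = (225/8)/(25/2) = 9/4
T = 2·5/2 + 9/4 = 29/4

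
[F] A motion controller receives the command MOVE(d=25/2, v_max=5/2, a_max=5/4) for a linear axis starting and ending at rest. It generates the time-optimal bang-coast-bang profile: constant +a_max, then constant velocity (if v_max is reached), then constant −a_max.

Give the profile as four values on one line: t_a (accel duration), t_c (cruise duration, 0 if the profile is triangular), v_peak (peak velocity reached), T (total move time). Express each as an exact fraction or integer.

(v_max)²/a_max = (5/2)²/(5/4) = 5
25/2 ≥ 5 → trapezoidal
t_a = (5/2)/(5/4) = 2; v_peak = 5/2
d_cruise = 25/2 − 5 = 15/2; t_c = (15/2)/(5/2) = 3
T = 2·2 + 3 = 7

t_a=2 t_c=3 v_peak=5/2 T=7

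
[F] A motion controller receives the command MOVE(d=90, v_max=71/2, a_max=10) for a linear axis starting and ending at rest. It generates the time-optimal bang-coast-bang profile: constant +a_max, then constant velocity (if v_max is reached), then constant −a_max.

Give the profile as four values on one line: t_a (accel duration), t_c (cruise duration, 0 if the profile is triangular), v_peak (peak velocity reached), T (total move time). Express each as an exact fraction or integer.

v_max²/a_max = (71/2)²/10 = 5041/40
90 < 5041/40 ⇒ no cruise
v_peak = √(90·10) = √900 = 30
t_a = 30/10 = 3; t_c = 0
T = 2·3 = 6

t_a=3 t_c=0 v_peak=30 T=6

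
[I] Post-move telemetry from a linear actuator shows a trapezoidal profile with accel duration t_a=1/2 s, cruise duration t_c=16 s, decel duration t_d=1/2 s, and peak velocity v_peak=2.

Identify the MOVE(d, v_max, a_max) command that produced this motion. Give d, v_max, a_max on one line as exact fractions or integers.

a_max = 2/(1/2) = 4
d_a = ½·2·1/2 = 1/2; d_c = 2·16 = 32
d = 2·1/2 + 32 = 33
t_c = 16 > 0 so v_max = 2

d=33 v_max=2 a_max=4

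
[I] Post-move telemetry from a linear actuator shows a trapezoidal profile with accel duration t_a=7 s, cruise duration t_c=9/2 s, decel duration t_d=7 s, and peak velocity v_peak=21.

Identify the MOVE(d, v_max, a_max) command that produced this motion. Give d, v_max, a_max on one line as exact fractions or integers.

a_max = 21/7 = 3
d_a = ½·21·7 = 147/2; d_c = 21·9/2 = 189/2
d = 2·147/2 + 189/2 = 483/2
t_c = 9/2 > 0 → v_max = v_peak = 21

d=483/2 v_max=21 a_max=3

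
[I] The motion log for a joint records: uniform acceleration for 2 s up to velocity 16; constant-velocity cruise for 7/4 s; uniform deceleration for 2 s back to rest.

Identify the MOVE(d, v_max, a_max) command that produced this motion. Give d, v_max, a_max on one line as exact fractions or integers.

a_max = 16/2 = 8
d_a = ½·16·2 = 16; d_c = 16·7/4 = 28
d = 2·16 + 28 = 60
t_c = 7/4 > 0 ⇒ limit active, v_max = 16

d=60 v_max=16 a_max=8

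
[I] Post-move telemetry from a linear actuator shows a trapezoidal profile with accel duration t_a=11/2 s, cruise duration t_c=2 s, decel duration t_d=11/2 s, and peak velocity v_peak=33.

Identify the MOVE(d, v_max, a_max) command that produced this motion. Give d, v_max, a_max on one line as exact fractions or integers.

d=495/2 v_max=33 a_max=6

a_max = 33/(11/2) = 6
d_a = ½·33·11/2 = 363/4; d_c = 33·2 = 66
d = 2·363/4 + 66 = 495/2
t_c = 2 > 0 so v_max = 33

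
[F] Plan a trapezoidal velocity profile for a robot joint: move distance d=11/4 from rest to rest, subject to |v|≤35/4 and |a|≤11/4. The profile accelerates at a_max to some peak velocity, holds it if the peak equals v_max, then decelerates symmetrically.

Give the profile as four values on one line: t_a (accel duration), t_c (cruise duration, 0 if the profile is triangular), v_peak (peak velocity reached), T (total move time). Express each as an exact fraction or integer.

t_a=1 t_c=0 v_peak=11/4 T=2

vₘ²/aₘ = (35/4)²/(11/4) = 1225/44
11/4 < 1225/44 so t_c = 0
v_peak = √(11/4·11/4) = √(121/16) = 11/4
t_a = (11/4)/(11/4) = 1; t_c = 0
T = 2·1 = 2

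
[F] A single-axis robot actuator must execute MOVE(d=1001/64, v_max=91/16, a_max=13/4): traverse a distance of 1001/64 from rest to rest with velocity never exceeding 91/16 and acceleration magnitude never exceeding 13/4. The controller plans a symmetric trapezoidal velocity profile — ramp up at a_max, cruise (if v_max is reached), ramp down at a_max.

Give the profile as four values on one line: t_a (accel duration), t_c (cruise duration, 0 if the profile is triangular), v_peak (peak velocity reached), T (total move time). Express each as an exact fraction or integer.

v_max²/a_max = (91/16)²/(13/4) = 637/64
1001/64 ≥ 637/64 ⇒ cruise phase
t_a = (91/16)/(13/4) = 7/4; v_peak = 91/16
d_cruise = 1001/64 − 637/64 = 91/16; t_c = (91/16)/(91/16) = 1
T = 2·7/4 + 1 = 9/2

t_a=7/4 t_c=1 v_peak=91/16 T=9/2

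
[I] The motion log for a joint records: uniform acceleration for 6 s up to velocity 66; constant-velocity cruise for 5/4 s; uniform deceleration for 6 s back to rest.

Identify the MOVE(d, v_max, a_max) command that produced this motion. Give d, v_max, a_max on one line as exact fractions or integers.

d=957/2 v_max=66 a_max=11

a_max = 66/6 = 11
d_a = ½·66·6 = 198; d_c = 66·5/4 = 165/2
d = 2·198 + 165/2 = 957/2
t_c = 5/4 > 0 ⇒ limit active, v_max = 66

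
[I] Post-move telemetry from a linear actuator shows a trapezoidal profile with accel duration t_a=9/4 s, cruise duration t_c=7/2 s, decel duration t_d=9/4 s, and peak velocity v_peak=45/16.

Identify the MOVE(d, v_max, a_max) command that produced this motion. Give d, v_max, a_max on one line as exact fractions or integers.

a_max = (45/16)/(9/4) = 5/4
d_a = ½·45/16·9/4 = 405/128; d_c = 45/16·7/2 = 315/32
d = 2·405/128 + 315/32 = 1035/64
t_c = 7/2 > 0 so v_max = 45/16

d=1035/64 v_max=45/16 a_max=5/4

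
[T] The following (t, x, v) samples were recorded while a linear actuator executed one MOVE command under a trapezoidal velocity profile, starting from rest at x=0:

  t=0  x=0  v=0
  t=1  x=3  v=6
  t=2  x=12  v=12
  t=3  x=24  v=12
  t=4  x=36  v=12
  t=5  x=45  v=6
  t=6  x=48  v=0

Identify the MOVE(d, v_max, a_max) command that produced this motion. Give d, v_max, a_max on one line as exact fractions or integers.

d=48 v_max=12 a_max=6

final state: t=6, x=48, v=0 → d = 48
a_max = (6−0)/(1−0) = 6
max v = 12 over t∈[2,4] → v_max = 12
check: 12·(2+2) = 48 ✓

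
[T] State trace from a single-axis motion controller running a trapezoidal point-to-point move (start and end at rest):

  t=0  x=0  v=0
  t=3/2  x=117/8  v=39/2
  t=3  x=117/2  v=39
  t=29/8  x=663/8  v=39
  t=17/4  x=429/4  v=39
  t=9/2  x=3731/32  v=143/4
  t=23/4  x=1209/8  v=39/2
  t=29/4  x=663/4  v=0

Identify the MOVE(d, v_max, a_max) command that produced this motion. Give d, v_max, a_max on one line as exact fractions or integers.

final state: t=29/4, x=663/4, v=0 → d = 663/4
a_max = (39/2−0)/(3/2−0) = 13
max v = 39 over t∈[3,17/4] → v_max = 39
check: 39·(3+5/4) = 663/4 ✓

d=663/4 v_max=39 a_max=13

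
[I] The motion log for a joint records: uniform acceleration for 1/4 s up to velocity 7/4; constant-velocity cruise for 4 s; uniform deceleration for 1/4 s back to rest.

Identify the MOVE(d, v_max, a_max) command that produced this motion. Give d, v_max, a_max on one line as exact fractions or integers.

a_max = (7/4)/(1/4) = 7
d_a = ½·7/4·1/4 = 7/32; d_c = 7/4·4 = 7
d = 2·7/32 + 7 = 119/16
t_c = 4 > 0 so v_max = 7/4

d=119/16 v_max=7/4 a_max=7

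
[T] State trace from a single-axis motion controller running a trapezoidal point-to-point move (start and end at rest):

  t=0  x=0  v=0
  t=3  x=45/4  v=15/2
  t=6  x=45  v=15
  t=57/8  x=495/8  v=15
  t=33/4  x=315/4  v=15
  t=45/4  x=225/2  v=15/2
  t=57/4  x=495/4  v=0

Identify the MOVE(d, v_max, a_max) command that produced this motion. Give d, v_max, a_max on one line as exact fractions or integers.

d=495/4 v_max=15 a_max=5/2

final state: t=57/4, x=495/4, v=0 → d = 495/4
a_max = (15/2−0)/(3−0) = 5/2
max v = 15 over t∈[6,33/4] → v_max = 15
check: 15·(6+9/4) = 495/4 ✓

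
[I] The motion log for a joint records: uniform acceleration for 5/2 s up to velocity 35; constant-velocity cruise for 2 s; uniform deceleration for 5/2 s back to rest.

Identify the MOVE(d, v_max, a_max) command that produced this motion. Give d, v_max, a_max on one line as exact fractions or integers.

a_max = 35/(5/2) = 14
d_a = ½·35·5/2 = 175/4; d_c = 35·2 = 70
d = 2·175/4 + 70 = 315/2
t_c = 2 > 0 ⇒ limit active, v_max = 35

d=315/2 v_max=35 a_max=14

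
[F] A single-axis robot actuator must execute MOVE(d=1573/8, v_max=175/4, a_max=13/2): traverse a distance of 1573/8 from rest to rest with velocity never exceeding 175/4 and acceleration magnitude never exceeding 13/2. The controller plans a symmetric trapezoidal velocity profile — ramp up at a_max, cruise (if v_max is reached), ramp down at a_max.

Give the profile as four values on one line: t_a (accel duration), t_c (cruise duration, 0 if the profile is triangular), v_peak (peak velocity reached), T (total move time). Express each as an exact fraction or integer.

t_a=11/2 t_c=0 v_peak=143/4 T=11

(v_max)²/a_max = (175/4)²/(13/2) = 30625/104
1573/8 < 30625/104 ⇒ no cruise
v_peak = √(1573/8·13/2) = √(20449/16) = 143/4
t_a = (143/4)/(13/2) = 11/2; t_c = 0
T = 2·11/2 = 11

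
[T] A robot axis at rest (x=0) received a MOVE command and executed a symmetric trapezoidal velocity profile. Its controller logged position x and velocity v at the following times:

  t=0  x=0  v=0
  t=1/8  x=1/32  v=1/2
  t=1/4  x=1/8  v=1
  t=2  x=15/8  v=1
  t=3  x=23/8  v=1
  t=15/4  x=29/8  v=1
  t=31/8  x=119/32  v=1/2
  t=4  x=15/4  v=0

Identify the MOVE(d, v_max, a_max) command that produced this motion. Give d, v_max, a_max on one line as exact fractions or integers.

final state: t=4, x=15/4, v=0 → d = 15/4
a_max = (1/2−0)/(1/8−0) = 4
max v = 1 over t∈[1/4,15/4] → v_max = 1
check: 1·(1/4+7/2) = 15/4 ✓

d=15/4 v_max=1 a_max=4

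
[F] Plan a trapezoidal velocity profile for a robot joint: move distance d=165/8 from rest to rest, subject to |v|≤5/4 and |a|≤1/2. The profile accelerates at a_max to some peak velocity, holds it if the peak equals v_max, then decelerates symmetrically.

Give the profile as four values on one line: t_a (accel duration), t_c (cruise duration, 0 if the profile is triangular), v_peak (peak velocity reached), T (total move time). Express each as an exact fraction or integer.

t_a=5/2 t_c=14 v_peak=5/4 T=19

(v_max)²/a_max = (5/4)²/(1/2) = 25/8
165/8 ≥ 25/8 so v_max reached
t_a = (5/4)/(1/2) = 5/2; v_peak = 5/4
d_cruise = 165/8 − 25/8 = 35/2; t_c = (35/2)/(5/4) = 14
T = 2·5/2 + 14 = 19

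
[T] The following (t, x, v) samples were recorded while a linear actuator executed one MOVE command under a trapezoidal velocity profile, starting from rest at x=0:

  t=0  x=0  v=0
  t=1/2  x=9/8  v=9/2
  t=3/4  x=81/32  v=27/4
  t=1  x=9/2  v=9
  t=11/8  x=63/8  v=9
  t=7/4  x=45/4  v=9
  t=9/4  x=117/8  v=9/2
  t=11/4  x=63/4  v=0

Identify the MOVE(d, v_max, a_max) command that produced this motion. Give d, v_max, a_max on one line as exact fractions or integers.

final state: t=11/4, x=63/4, v=0 → d = 63/4
a_max = (9/2−0)/(1/2−0) = 9
max v = 9 over t∈[1,7/4] → v_max = 9
check: 9·(1+3/4) = 63/4 ✓

d=63/4 v_max=9 a_max=9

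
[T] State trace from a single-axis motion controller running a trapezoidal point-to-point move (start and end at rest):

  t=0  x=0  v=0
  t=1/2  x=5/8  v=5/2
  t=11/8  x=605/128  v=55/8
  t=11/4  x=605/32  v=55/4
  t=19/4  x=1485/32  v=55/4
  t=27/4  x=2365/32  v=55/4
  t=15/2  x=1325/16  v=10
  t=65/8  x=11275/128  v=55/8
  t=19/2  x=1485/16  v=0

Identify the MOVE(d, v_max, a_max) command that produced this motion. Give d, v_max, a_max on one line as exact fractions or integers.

d=1485/16 v_max=55/4 a_max=5

final state: t=19/2, x=1485/16, v=0 → d = 1485/16
a_max = (5/2−0)/(1/2−0) = 5
max v = 55/4 over t∈[11/4,27/4] → v_max = 55/4
check: 55/4·(11/4+4) = 1485/16 ✓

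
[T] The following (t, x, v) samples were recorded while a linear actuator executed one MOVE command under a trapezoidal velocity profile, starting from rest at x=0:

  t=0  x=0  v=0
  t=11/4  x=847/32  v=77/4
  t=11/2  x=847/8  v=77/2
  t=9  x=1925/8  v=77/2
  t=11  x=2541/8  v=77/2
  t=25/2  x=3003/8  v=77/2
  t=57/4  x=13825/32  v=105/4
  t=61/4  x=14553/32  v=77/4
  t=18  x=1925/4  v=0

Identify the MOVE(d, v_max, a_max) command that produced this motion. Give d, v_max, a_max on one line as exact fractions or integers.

d=1925/4 v_max=77/2 a_max=7

final state: t=18, x=1925/4, v=0 → d = 1925/4
a_max = (77/4−0)/(11/4−0) = 7
max v = 77/2 over t∈[11/2,25/2] → v_max = 77/2
check: 77/2·(11/2+7) = 1925/4 ✓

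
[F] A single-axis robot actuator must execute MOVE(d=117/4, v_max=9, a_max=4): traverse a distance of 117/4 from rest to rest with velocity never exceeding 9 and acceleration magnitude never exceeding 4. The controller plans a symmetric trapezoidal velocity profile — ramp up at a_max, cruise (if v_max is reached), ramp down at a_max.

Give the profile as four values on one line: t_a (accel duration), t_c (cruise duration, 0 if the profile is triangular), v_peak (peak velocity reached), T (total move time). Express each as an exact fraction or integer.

t_a=9/4 t_c=1 v_peak=9 T=11/2

vₘ²/aₘ = 9²/4 = 81/4
117/4 ≥ 81/4 ⇒ cruise phase
t_a = 9/4; v_peak = 9
d_cruise = 117/4 − 81/4 = 9; t_c = 9/9 = 1
T = 2·9/4 + 1 = 11/2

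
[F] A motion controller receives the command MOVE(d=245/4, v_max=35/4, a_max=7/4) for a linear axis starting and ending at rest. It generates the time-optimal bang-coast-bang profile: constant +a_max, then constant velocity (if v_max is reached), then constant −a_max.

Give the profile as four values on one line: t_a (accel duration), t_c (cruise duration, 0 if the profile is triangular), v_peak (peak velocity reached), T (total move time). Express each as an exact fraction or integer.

v_max²/a_max = (35/4)²/(7/4) = 175/4
245/4 ≥ 175/4 → trapezoidal
t_a = (35/4)/(7/4) = 5; v_peak = 35/4
d_cruise = 245/4 − 175/4 = 35/2; t_c = (35/2)/(35/4) = 2
T = 2·5 + 2 = 12

t_a=5 t_c=2 v_peak=35/4 T=12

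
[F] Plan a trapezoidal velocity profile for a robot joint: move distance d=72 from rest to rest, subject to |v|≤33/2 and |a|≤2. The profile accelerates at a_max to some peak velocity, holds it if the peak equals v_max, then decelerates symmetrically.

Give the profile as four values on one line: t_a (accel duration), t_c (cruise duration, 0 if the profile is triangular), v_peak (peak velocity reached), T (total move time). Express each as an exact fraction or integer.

t_a=6 t_c=0 v_peak=12 T=12

v_max²/a_max = (33/2)²/2 = 1089/8
72 < 1089/8 so t_c = 0
v_peak = √(72·2) = √144 = 12
t_a = 12/2 = 6; t_c = 0
T = 2·6 = 12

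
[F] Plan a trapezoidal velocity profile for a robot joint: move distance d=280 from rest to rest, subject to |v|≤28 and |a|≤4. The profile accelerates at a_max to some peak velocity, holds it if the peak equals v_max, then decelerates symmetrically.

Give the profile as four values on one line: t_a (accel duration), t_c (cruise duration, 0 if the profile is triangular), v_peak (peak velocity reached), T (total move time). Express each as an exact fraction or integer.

vₘ²/aₘ = 28²/4 = 196
280 ≥ 196 → trapezoidal
t_a = 28/4 = 7; v_peak = 28
d_cruise = 280 − 196 = 84; t_c = 84/28 = 3
T = 2·7 + 3 = 17

t_a=7 t_c=3 v_peak=28 T=17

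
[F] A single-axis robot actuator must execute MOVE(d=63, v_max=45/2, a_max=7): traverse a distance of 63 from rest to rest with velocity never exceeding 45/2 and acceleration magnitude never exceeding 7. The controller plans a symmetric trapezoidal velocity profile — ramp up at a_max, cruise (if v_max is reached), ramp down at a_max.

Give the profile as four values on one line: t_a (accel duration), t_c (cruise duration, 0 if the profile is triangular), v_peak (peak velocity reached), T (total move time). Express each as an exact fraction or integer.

t_a=3 t_c=0 v_peak=21 T=6

vₘ²/aₘ = (45/2)²/7 = 2025/28
63 < 2025/28 so t_c = 0
v_peak = √(63·7) = √441 = 21
t_a = 21/7 = 3; t_c = 0
T = 2·3 = 6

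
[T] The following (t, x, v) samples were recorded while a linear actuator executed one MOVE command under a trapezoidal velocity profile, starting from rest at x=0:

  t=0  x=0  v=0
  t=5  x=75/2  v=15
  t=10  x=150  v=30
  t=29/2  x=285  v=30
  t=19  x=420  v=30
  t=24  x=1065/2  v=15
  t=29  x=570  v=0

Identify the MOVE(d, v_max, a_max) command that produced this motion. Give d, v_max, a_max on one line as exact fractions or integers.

final state: t=29, x=570, v=0 → d = 570
a_max = (15−0)/(5−0) = 3
max v = 30 over t∈[10,19] → v_max = 30
check: 30·(10+9) = 570 ✓

d=570 v_max=30 a_max=3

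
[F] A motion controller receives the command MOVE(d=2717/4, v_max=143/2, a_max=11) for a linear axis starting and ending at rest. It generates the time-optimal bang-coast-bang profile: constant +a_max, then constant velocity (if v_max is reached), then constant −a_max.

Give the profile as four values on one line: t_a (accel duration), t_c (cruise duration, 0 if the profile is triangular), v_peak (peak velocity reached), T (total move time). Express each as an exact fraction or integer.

t_a=13/2 t_c=3 v_peak=143/2 T=16

vₘ²/aₘ = (143/2)²/11 = 1859/4
2717/4 ≥ 1859/4 ⇒ cruise phase
t_a = (143/2)/11 = 13/2; v_peak = 143/2
d_cruise = 2717/4 − 1859/4 = 429/2; t_c = (429/2)/(143/2) = 3
T = 2·13/2 + 3 = 16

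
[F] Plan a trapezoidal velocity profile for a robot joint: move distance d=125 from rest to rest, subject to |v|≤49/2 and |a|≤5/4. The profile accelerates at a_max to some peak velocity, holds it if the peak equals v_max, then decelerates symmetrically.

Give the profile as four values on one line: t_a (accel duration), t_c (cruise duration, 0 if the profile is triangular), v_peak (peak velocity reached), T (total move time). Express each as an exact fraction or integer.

(v_max)²/a_max = (49/2)²/(5/4) = 2401/5
125 < 2401/5 → triangular
v_peak = √(125·5/4) = √(625/4) = 25/2
t_a = (25/2)/(5/4) = 10; t_c = 0
T = 2·10 = 20

t_a=10 t_c=0 v_peak=25/2 T=20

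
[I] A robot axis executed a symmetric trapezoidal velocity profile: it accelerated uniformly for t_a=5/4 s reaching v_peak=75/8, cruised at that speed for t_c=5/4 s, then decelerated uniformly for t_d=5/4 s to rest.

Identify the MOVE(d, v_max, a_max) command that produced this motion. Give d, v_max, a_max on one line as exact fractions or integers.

a_max = (75/8)/(5/4) = 15/2
d_a = ½·75/8·5/4 = 375/64; d_c = 75/8·5/4 = 375/32
d = 2·375/64 + 375/32 = 375/16
t_c = 5/4 > 0 ⇒ limit active, v_max = 75/8

d=375/16 v_max=75/8 a_max=15/2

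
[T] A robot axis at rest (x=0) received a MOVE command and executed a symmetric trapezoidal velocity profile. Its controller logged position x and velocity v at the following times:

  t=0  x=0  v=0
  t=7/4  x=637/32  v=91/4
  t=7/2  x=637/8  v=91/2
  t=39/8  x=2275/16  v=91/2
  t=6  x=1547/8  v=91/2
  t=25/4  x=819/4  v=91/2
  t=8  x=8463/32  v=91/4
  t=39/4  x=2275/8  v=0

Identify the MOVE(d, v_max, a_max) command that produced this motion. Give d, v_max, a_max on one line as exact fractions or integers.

final state: t=39/4, x=2275/8, v=0 → d = 2275/8
a_max = (91/4−0)/(7/4−0) = 13
max v = 91/2 over t∈[7/2,25/4] → v_max = 91/2
check: 91/2·(7/2+11/4) = 2275/8 ✓

d=2275/8 v_max=91/2 a_max=13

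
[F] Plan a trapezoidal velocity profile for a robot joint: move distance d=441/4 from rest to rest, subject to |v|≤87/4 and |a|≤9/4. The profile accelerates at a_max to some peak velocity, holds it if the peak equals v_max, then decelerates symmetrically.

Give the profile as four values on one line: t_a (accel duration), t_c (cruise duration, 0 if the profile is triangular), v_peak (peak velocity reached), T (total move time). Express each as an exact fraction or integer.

t_a=7 t_c=0 v_peak=63/4 T=14

vₘ²/aₘ = (87/4)²/(9/4) = 841/4
441/4 < 841/4 ⇒ no cruise
v_peak = √(441/4·9/4) = √(3969/16) = 63/4
t_a = (63/4)/(9/4) = 7; t_c = 0
T = 2·7 = 14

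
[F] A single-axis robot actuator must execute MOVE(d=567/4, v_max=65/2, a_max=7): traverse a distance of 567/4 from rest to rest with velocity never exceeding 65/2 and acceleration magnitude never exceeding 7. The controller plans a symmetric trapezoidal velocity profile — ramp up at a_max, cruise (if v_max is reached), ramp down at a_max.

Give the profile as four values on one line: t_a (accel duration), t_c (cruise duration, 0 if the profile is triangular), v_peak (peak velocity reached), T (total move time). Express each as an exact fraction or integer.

v_max²/a_max = (65/2)²/7 = 4225/28
567/4 < 4225/28 ⇒ no cruise
v_peak = √(567/4·7) = √(3969/4) = 63/2
t_a = (63/2)/7 = 9/2; t_c = 0
T = 2·9/2 = 9

t_a=9/2 t_c=0 v_peak=63/2 T=9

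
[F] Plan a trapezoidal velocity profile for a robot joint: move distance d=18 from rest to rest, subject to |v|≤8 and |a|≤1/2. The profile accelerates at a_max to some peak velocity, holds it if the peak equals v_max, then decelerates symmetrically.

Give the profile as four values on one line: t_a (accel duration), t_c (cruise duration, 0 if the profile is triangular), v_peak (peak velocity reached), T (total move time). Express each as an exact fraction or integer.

(v_max)²/a_max = 8²/(1/2) = 128
18 < 128 ⇒ no cruise
v_peak = √(18·1/2) = √9 = 3
t_a = 3/(1/2) = 6; t_c = 0
T = 2·6 = 12

t_a=6 t_c=0 v_peak=3 T=12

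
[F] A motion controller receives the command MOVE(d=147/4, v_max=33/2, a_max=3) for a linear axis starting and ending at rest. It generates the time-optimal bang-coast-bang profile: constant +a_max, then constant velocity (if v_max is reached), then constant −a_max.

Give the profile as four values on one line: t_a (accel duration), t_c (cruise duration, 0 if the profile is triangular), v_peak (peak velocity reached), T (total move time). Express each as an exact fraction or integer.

t_a=7/2 t_c=0 v_peak=21/2 T=7

(v_max)²/a_max = (33/2)²/3 = 363/4
147/4 < 363/4 → triangular
v_peak = √(147/4·3) = √(441/4) = 21/2
t_a = (21/2)/3 = 7/2; t_c = 0
T = 2·7/2 = 7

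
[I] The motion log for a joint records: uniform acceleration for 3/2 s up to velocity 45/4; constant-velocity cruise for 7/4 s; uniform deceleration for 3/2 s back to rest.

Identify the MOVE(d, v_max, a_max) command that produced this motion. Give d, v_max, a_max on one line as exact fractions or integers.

a_max = (45/4)/(3/2) = 15/2
d_a = ½·45/4·3/2 = 135/16; d_c = 45/4·7/4 = 315/16
d = 2·135/16 + 315/16 = 585/16
t_c = 7/4 > 0 → v_max = v_peak = 45/4

d=585/16 v_max=45/4 a_max=15/2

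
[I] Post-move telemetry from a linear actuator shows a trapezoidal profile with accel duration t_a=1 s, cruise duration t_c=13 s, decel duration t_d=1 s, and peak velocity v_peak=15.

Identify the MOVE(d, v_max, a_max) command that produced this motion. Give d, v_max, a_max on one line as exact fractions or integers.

a_max = 15/1 = 15
d_a = ½·15·1 = 15/2; d_c = 15·13 = 195
d = 2·15/2 + 195 = 210
t_c = 13 > 0 → v_max = v_peak = 15

d=210 v_max=15 a_max=15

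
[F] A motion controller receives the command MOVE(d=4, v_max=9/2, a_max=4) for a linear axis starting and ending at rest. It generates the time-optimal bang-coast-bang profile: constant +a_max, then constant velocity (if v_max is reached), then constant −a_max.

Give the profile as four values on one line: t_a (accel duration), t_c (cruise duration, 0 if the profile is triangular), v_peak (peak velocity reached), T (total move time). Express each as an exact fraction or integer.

(v_max)²/a_max = (9/2)²/4 = 81/16
4 < 81/16 → triangular
v_peak = √(4·4) = √16 = 4
t_a = 4/4 = 1; t_c = 0
T = 2·1 = 2

t_a=1 t_c=0 v_peak=4 T=2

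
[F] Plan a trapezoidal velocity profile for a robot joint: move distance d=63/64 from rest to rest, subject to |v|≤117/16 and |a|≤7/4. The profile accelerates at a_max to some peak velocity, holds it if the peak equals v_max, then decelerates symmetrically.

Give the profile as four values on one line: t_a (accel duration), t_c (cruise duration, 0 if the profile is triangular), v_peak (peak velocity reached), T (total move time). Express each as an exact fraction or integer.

vₘ²/aₘ = (117/16)²/(7/4) = 13689/448
63/64 < 13689/448 → triangular
v_peak = √(63/64·7/4) = √(441/256) = 21/16
t_a = (21/16)/(7/4) = 3/4; t_c = 0
T = 2·3/4 = 3/2

t_a=3/4 t_c=0 v_peak=21/16 T=3/2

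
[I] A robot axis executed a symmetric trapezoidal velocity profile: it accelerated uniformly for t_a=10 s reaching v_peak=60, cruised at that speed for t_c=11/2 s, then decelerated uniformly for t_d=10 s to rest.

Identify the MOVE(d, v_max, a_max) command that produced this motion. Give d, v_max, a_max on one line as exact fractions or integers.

d=930 v_max=60 a_max=6

a_max = 60/10 = 6
d_a = ½·60·10 = 300; d_c = 60·11/2 = 330
d = 2·300 + 330 = 930
t_c = 11/2 > 0 ⇒ limit active, v_max = 60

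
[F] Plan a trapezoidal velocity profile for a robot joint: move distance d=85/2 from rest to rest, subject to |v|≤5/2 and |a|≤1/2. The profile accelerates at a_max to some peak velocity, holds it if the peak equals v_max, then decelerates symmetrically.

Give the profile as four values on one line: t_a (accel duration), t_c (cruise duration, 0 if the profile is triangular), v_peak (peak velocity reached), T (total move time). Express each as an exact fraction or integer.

t_a=5 t_c=12 v_peak=5/2 T=22

v_max²/a_max = (5/2)²/(1/2) = 25/2
85/2 ≥ 25/2 → trapezoidal
t_a = (5/2)/(1/2) = 5; v_peak = 5/2
d_cruise = 85/2 − 25/2 = 30; t_c = 30/(5/2) = 12
T = 2·5 + 12 = 22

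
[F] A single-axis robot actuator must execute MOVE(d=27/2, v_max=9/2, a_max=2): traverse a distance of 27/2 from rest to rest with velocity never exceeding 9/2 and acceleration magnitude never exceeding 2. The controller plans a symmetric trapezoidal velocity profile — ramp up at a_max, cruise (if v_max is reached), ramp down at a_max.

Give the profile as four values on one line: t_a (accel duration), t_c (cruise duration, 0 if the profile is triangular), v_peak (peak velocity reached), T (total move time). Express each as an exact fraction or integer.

t_a=9/4 t_c=3/4 v_peak=9/2 T=21/4

v_max²/a_max = (9/2)²/2 = 81/8
27/2 ≥ 81/8 → trapezoidal
t_a = (9/2)/2 = 9/4; v_peak = 9/2
d_cruise = 27/2 − 81/8 = 27/8; t_c = (27/8)/(9/2) = 3/4
T = 2·9/4 + 3/4 = 21/4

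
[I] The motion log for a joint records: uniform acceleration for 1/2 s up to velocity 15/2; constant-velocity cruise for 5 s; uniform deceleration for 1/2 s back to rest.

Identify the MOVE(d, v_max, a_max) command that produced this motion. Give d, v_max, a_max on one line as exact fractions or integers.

a_max = (15/2)/(1/2) = 15
d_a = ½·15/2·1/2 = 15/8; d_c = 15/2·5 = 75/2
d = 2·15/8 + 75/2 = 165/4
t_c = 5 > 0 → v_max = v_peak = 15/2

d=165/4 v_max=15/2 a_max=15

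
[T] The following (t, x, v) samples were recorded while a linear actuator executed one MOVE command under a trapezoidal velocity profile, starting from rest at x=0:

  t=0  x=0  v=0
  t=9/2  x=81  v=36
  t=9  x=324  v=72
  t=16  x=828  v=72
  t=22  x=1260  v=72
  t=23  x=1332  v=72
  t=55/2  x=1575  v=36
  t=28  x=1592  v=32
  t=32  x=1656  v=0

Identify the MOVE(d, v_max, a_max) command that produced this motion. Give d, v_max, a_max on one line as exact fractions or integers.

d=1656 v_max=72 a_max=8

final state: t=32, x=1656, v=0 → d = 1656
a_max = (36−0)/(9/2−0) = 8
max v = 72 over t∈[9,23] → v_max = 72
check: 72·(9+14) = 1656 ✓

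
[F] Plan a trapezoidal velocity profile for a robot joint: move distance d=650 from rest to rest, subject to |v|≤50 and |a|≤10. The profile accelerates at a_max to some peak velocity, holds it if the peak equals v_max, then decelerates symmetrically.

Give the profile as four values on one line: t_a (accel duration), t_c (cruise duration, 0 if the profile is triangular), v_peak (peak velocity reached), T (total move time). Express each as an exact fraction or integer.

v_max²/a_max = 50²/10 = 250
650 ≥ 250 → trapezoidal
t_a = 50/10 = 5; v_peak = 50
d_cruise = 650 − 250 = 400; t_c = 400/50 = 8
T = 2·5 + 8 = 18

t_a=5 t_c=8 v_peak=50 T=18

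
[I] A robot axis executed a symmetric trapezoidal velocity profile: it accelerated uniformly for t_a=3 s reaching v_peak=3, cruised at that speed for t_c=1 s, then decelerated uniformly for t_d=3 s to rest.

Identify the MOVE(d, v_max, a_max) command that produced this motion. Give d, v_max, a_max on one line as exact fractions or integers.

d=12 v_max=3 a_max=1

a_max = 3/3 = 1
d_a = ½·3·3 = 9/2; d_c = 3·1 = 3
d = 2·9/2 + 3 = 12
t_c = 1 > 0 → v_max = v_peak = 3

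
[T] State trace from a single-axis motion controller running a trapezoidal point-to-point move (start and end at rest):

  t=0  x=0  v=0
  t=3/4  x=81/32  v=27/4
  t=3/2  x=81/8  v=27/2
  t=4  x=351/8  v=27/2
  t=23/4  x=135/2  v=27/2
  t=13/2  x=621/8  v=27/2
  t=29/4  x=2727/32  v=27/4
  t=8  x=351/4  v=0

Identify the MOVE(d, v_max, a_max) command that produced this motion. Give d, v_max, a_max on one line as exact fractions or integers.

final state: t=8, x=351/4, v=0 → d = 351/4
a_max = (27/4−0)/(3/4−0) = 9
max v = 27/2 over t∈[3/2,13/2] → v_max = 27/2
check: 27/2·(3/2+5) = 351/4 ✓

d=351/4 v_max=27/2 a_max=9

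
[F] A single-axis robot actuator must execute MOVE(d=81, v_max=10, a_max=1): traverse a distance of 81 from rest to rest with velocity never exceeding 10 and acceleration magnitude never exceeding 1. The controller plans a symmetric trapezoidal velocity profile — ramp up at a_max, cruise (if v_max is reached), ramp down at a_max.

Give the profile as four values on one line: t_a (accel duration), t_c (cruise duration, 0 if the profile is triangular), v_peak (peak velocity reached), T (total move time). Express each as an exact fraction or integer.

vₘ²/aₘ = 10²/1 = 100
81 < 100 so t_c = 0
v_peak = √(81·1) = √81 = 9
t_a = 9/1 = 9; t_c = 0
T = 2·9 = 18

t_a=9 t_c=0 v_peak=9 T=18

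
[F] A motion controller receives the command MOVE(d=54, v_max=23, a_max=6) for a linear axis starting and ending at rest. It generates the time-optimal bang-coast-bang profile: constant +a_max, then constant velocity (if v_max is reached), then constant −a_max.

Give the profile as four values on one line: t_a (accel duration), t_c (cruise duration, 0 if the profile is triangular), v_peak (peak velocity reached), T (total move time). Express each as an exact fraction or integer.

vₘ²/aₘ = 23²/6 = 529/6
54 < 529/6 ⇒ no cruise
v_peak = √(54·6) = √324 = 18
t_a = 18/6 = 3; t_c = 0
T = 2·3 = 6

t_a=3 t_c=0 v_peak=18 T=6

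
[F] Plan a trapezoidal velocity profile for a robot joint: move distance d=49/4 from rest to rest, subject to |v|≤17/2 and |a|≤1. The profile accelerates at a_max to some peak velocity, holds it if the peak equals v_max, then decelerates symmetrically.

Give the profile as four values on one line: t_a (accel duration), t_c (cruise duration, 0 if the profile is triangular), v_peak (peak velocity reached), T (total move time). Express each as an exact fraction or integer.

t_a=7/2 t_c=0 v_peak=7/2 T=7

vₘ²/aₘ = (17/2)²/1 = 289/4
49/4 < 289/4 → triangular
v_peak = √(49/4·1) = √(49/4) = 7/2
t_a = (7/2)/1 = 7/2; t_c = 0
T = 2·7/2 = 7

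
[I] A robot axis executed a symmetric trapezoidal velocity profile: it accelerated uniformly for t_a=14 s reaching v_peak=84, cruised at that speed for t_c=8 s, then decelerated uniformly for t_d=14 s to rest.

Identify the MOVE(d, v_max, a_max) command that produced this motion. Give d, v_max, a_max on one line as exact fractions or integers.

a_max = 84/14 = 6
d_a = ½·84·14 = 588; d_c = 84·8 = 672
d = 2·588 + 672 = 1848
t_c = 8 > 0 so v_max = 84

d=1848 v_max=84 a_max=6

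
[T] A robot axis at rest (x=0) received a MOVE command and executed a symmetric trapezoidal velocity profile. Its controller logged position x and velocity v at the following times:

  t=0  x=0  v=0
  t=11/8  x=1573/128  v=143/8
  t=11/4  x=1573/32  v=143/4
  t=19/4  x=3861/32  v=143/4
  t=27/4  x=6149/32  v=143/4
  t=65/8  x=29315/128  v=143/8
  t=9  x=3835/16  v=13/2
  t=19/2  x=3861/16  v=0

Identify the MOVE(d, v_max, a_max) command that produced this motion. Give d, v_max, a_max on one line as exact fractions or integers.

final state: t=19/2, x=3861/16, v=0 → d = 3861/16
a_max = (143/8−0)/(11/8−0) = 13
max v = 143/4 over t∈[11/4,27/4] → v_max = 143/4
check: 143/4·(11/4+4) = 3861/16 ✓

d=3861/16 v_max=143/4 a_max=13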